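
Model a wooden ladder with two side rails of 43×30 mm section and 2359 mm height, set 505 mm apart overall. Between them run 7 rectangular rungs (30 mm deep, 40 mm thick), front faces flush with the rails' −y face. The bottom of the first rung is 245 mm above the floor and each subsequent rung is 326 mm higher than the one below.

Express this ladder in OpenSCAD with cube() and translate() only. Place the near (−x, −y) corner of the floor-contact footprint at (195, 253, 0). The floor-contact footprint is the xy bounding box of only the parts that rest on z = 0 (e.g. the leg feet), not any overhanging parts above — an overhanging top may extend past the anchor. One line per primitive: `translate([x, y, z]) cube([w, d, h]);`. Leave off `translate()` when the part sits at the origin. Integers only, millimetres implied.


// rung span = 505 - 2*43 = 419
// rung[k] z = 245 + k*326
translate([195, 253, 0]) cube([43, 30, 2359]);
translate([657, 253, 0]) cube([43, 30, 2359]);
translate([238, 253, 245]) cube([419, 30, 40]);
translate([238, 253, 571]) cube([419, 30, 40]);
translate([238, 253, 897]) cube([419, 30, 40]);
translate([238, 253, 1223]) cube([419, 30, 40]);
translate([238, 253, 1549]) cube([419, 30, 40]);
translate([238, 253, 1875]) cube([419, 30, 40]);
translate([238, 253, 2201]) cube([419, 30, 40]);


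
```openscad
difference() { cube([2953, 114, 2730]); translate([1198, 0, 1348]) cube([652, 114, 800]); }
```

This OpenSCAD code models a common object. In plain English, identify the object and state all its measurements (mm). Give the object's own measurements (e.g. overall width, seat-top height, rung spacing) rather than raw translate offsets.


A wall 2953 mm long (x), 114 mm thick (y), 2730 mm tall, with a rectangular window opening cut through it. The opening is 652 mm wide and 800 mm tall; its sill is at z = 1348 mm and its near (−x) edge is 1198 mm from the wall's −x end. The opening passes through the full wall thickness.


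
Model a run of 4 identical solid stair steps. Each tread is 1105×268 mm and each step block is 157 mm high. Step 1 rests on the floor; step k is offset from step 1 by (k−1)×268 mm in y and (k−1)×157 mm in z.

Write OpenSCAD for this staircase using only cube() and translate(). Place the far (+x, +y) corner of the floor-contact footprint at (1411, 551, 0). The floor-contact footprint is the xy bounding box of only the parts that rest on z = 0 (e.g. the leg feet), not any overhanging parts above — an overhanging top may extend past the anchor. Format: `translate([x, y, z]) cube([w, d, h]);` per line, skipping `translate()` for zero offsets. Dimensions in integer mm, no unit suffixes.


translate([306, 283, 0]) cube([1105, 268, 157]);
translate([306, 551, 157]) cube([1105, 268, 157]);
translate([306, 819, 314]) cube([1105, 268, 157]);
translate([306, 1087, 471]) cube([1105, 268, 157]);


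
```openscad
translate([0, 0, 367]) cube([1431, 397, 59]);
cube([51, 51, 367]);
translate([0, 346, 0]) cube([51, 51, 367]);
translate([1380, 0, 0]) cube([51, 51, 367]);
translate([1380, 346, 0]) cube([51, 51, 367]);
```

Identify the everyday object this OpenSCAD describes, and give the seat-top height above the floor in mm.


A bench. The seat-top height is 426 mm.

A long slab on four corner posts — a bench. The slab sits at z = 367 with thickness 59, so the top is 367 + 59 = 426 mm.


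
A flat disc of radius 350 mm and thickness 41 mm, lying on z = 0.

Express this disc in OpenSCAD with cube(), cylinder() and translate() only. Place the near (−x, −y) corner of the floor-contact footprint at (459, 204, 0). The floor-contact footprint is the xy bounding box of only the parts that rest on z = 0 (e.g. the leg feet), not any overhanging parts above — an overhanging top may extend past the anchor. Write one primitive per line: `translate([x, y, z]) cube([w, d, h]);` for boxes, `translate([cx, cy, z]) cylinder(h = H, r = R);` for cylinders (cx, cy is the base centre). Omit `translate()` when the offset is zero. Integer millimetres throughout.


translate([809, 554, 0]) cylinder(h = 41, r = 350);


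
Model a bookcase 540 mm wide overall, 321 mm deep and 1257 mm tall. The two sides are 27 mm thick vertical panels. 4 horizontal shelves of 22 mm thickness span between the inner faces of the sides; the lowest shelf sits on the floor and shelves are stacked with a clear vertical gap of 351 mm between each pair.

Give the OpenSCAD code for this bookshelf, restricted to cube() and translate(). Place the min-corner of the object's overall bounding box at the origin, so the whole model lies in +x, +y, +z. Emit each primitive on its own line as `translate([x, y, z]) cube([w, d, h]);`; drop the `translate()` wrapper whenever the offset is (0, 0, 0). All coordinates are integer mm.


cube([27, 321, 1257]);
translate([513, 0, 0]) cube([27, 321, 1257]);
translate([27, 0, 0]) cube([486, 321, 22]);
translate([27, 0, 373]) cube([486, 321, 22]);
translate([27, 0, 746]) cube([486, 321, 22]);
translate([27, 0, 1119]) cube([486, 321, 22]);


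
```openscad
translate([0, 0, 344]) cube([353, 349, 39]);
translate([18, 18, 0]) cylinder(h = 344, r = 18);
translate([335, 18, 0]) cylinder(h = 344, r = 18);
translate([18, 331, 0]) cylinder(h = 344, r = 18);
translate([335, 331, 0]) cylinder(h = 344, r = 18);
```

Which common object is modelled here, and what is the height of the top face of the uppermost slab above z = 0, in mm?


A stool. The seat height is 383 mm.

A 353×349×39 slab at z = 344 on four corner cylinders — a stool. The seat top is 344 + 39 = 383 mm.


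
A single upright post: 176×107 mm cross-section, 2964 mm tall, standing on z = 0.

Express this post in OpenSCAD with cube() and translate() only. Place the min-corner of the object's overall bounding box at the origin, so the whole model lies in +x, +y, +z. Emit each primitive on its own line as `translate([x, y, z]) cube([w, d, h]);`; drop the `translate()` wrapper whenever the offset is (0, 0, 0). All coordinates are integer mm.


cube([176, 107, 2964]);


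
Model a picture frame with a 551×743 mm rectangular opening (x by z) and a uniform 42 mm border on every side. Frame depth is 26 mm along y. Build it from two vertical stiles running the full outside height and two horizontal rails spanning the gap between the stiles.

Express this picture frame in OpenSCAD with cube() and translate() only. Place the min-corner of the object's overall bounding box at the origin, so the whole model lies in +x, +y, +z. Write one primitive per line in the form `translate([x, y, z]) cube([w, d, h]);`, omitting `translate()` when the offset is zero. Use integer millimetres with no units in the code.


cube([42, 26, 827]);
translate([593, 0, 0]) cube([42, 26, 827]);
translate([42, 0, 0]) cube([551, 26, 42]);
translate([42, 0, 785]) cube([551, 26, 42]);


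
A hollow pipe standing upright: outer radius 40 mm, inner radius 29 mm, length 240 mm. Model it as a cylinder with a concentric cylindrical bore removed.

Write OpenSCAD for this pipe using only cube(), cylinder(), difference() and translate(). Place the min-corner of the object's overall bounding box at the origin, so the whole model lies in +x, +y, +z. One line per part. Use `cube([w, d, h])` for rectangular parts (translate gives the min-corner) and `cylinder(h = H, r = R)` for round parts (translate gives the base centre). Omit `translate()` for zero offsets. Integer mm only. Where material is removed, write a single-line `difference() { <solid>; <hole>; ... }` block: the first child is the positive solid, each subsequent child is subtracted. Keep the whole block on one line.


difference() { translate([40, 40, 0]) cylinder(h = 240, r = 40); translate([40, 40, 0]) cylinder(h = 240, r = 29); }


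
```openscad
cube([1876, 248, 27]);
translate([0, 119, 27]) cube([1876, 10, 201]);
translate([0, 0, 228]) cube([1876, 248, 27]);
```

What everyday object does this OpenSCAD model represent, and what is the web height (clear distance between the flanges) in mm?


An I-beam. The web height is 201 mm.

Two wide flanges with a thin centred web — an I-beam. Overall 255 mm minus two 27 mm flanges gives a web of 255 − 2·27 = 201 mm.


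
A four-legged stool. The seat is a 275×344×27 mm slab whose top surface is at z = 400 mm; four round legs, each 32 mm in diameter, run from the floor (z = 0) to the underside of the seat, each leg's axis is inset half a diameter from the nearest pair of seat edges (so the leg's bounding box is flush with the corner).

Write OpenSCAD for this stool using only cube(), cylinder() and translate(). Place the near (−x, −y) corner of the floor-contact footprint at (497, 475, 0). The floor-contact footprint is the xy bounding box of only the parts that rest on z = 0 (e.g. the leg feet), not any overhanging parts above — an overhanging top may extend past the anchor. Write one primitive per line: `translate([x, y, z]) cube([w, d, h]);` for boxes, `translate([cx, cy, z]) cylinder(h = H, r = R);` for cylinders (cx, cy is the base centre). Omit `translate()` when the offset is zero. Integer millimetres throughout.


// leg_h = 400 - 27 = 373
translate([497, 475, 373]) cube([275, 344, 27]);
translate([513, 491, 0]) cylinder(h = 373, r = 16);
translate([756, 491, 0]) cylinder(h = 373, r = 16);
translate([513, 803, 0]) cylinder(h = 373, r = 16);
translate([756, 803, 0]) cylinder(h = 373, r = 16);


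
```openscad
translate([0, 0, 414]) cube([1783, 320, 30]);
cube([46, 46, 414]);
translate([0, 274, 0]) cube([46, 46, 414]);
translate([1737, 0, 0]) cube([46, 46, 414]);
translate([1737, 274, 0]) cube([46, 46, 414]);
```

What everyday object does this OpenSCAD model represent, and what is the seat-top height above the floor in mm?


A bench. The seat-top height is 444 mm.

A long slab on four corner posts — a bench. The slab sits at z = 414 with thickness 30, so the top is 414 + 30 = 444 mm.


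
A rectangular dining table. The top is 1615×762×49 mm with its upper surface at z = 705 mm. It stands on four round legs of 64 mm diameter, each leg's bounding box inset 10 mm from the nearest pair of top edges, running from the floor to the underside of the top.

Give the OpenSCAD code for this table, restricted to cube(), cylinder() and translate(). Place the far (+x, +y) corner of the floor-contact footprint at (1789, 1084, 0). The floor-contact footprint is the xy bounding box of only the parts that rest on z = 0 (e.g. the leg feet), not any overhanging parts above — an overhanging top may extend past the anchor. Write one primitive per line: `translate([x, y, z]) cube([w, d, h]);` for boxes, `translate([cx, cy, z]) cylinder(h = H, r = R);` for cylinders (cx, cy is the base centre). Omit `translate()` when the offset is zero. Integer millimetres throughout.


translate([184, 332, 656]) cube([1615, 762, 49]);
translate([226, 374, 0]) cylinder(h = 656, r = 32);
translate([1757, 374, 0]) cylinder(h = 656, r = 32);
translate([226, 1052, 0]) cylinder(h = 656, r = 32);
translate([1757, 1052, 0]) cylinder(h = 656, r = 32);


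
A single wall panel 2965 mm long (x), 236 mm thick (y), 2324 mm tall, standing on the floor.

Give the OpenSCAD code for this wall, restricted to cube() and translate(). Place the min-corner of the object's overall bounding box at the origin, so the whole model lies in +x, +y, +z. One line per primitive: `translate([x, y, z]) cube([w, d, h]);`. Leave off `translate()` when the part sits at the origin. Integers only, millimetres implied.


cube([2965, 236, 2324]);


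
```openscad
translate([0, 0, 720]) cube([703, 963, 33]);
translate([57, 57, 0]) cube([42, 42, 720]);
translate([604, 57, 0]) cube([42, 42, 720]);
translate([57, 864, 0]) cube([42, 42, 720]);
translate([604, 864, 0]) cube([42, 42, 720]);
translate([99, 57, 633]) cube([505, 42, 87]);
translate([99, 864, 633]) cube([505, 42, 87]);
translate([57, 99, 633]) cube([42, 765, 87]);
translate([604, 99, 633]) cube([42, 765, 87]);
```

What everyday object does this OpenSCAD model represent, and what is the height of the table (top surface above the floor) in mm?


A table. The table height is 753 mm.

A 703×963×33 slab sits at z = 720 on four 42 mm square posts — a table. The top surface is at 720 + 33 = 753 mm.


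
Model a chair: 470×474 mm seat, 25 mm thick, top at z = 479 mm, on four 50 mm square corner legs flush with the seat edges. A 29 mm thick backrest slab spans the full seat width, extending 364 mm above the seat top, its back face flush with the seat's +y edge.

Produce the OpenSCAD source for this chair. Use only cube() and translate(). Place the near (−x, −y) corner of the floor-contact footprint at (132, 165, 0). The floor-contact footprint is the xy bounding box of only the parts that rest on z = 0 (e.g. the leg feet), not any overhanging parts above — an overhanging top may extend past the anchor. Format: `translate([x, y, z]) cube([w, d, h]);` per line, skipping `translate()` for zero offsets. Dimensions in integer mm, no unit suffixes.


// leg_h = 479 - 25 = 454
translate([132, 165, 454]) cube([470, 474, 25]);
translate([132, 165, 0]) cube([50, 50, 454]);
translate([552, 165, 0]) cube([50, 50, 454]);
translate([132, 589, 0]) cube([50, 50, 454]);
translate([552, 589, 0]) cube([50, 50, 454]);
translate([132, 610, 479]) cube([470, 29, 364]);


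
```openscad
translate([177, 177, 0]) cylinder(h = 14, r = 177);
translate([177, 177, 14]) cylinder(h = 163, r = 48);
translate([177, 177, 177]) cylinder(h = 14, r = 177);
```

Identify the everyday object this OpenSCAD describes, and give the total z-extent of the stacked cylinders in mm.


A spool. The overall height is 191 mm.

Three coaxial cylinders, large–small–large — a spool. Two 14 mm flanges and a 163 mm core give 14 + 163 + 14 = 191 mm.


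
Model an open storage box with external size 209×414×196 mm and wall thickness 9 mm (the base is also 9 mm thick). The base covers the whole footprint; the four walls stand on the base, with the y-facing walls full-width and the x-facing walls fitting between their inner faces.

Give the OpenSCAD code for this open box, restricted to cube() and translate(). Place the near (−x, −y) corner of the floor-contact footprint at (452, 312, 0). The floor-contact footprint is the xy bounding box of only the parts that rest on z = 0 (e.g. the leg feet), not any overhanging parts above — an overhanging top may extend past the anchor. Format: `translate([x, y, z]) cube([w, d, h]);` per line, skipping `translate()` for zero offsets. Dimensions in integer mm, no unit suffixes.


translate([452, 312, 0]) cube([209, 414, 9]);
translate([452, 312, 9]) cube([209, 9, 187]);
translate([452, 717, 9]) cube([209, 9, 187]);
translate([452, 321, 9]) cube([9, 396, 187]);
translate([652, 321, 9]) cube([9, 396, 187]);


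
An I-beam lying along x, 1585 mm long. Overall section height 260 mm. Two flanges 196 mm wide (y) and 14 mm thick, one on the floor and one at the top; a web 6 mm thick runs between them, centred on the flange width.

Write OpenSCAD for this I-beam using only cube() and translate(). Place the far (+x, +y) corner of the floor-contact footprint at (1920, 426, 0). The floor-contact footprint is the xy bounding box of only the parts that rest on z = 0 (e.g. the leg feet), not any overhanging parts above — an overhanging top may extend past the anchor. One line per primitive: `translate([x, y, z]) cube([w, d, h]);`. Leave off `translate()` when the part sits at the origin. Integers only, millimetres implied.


translate([335, 230, 0]) cube([1585, 196, 14]);
translate([335, 325, 14]) cube([1585, 6, 232]);
translate([335, 230, 246]) cube([1585, 196, 14]);


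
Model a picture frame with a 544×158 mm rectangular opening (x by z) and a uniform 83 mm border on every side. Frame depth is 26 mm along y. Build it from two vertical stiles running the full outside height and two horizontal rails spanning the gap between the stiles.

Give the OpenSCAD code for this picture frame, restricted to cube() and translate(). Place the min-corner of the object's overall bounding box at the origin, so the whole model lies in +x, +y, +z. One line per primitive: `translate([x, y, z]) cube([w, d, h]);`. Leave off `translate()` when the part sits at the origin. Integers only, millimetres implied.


cube([83, 26, 324]);
translate([627, 0, 0]) cube([83, 26, 324]);
translate([83, 0, 0]) cube([544, 26, 83]);
translate([83, 0, 241]) cube([544, 26, 83]);


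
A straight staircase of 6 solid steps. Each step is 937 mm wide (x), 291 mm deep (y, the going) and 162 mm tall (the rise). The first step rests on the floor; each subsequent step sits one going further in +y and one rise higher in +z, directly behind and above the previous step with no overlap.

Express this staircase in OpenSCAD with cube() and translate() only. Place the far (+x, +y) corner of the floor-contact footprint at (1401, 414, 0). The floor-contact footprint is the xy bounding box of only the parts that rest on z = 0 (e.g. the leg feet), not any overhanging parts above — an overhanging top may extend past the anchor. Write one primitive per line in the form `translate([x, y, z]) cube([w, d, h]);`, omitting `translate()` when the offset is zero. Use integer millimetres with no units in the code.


translate([464, 123, 0]) cube([937, 291, 162]);
translate([464, 414, 162]) cube([937, 291, 162]);
translate([464, 705, 324]) cube([937, 291, 162]);
translate([464, 996, 486]) cube([937, 291, 162]);
translate([464, 1287, 648]) cube([937, 291, 162]);
translate([464, 1578, 810]) cube([937, 291, 162]);


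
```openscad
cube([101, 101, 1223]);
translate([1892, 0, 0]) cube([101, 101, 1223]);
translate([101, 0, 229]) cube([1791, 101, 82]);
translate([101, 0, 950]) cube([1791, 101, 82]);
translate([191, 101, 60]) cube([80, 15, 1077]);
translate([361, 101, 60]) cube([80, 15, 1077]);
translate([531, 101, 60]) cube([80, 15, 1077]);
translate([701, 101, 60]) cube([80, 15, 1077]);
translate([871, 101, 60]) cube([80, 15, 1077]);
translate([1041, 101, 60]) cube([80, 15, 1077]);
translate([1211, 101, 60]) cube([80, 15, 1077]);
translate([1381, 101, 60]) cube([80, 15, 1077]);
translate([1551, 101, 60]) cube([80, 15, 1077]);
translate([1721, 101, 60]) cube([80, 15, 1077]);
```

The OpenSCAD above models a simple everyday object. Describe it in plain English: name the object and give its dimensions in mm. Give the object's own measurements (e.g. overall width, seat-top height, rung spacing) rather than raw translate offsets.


A fence section. Two 101×101 mm posts, 1223 mm tall, stand on the floor with a clear span of 1791 mm between their inner faces. Two horizontal rails of 101×82 mm section span the gap between the posts with their undersides at z = 229 mm and z = 950 mm, flush with the posts' −y face. 10 pickets, each 80 mm wide, 15 mm thick and 1077 mm tall, are fixed to the +y face of the rails with their bottoms at z = 60 mm, spaced across the span with a 90 mm gap after the −x post and between neighbouring pickets, with 91 mm left before the +x post.


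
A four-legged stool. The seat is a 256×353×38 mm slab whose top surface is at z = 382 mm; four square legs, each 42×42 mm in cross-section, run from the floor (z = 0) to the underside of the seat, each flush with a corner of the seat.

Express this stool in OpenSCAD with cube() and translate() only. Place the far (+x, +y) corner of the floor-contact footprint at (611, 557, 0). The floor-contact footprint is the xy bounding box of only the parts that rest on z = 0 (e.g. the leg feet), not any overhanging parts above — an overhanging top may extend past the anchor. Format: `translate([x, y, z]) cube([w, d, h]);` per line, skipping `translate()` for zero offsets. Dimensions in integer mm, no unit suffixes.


translate([355, 204, 344]) cube([256, 353, 38]);
translate([355, 204, 0]) cube([42, 42, 344]);
translate([569, 204, 0]) cube([42, 42, 344]);
translate([355, 515, 0]) cube([42, 42, 344]);
translate([569, 515, 0]) cube([42, 42, 344]);


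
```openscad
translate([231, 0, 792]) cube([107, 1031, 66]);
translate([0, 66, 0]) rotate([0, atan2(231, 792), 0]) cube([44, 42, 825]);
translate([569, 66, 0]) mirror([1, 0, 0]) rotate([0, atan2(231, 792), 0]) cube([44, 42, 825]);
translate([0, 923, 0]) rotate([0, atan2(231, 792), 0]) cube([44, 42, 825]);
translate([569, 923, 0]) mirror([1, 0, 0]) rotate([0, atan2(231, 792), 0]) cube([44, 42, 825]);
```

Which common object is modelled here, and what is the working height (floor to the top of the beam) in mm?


A sawhorse. The overall height is 858 mm.

A beam across two mirrored pairs of raked legs — a sawhorse. The beam's underside is at z = 792 (matching the legs' vertical rise in atan2(231, 792)) and the beam is 66 mm tall, so its top is at 792 + 66 = 858 mm. The raked legs top out at the beam's underside, so that is the highest point.


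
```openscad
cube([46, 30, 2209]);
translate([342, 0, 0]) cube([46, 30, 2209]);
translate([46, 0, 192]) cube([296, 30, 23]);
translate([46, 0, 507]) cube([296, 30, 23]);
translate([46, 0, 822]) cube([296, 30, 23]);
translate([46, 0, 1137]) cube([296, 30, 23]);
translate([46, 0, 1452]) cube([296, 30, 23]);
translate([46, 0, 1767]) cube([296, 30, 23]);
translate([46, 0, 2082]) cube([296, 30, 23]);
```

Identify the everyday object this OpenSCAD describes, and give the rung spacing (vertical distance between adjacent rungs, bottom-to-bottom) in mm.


A ladder. The rung spacing is 315 mm.

Two tall 46×30 posts with 7 short bars between them — a ladder. Adjacent rungs sit at z = 192 and z = 507, so the spacing is 507 − 192 = 315 mm.


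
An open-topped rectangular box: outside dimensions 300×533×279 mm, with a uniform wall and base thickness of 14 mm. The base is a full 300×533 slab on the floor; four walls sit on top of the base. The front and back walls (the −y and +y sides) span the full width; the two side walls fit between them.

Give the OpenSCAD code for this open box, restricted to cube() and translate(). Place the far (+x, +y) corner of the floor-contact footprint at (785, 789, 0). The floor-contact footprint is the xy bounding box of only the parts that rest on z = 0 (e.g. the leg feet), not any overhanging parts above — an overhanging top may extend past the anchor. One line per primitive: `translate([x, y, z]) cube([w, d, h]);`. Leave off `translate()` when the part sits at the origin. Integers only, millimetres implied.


translate([485, 256, 0]) cube([300, 533, 14]);
translate([485, 256, 14]) cube([300, 14, 265]);
translate([485, 775, 14]) cube([300, 14, 265]);
translate([485, 270, 14]) cube([14, 505, 265]);
translate([771, 270, 14]) cube([14, 505, 265]);


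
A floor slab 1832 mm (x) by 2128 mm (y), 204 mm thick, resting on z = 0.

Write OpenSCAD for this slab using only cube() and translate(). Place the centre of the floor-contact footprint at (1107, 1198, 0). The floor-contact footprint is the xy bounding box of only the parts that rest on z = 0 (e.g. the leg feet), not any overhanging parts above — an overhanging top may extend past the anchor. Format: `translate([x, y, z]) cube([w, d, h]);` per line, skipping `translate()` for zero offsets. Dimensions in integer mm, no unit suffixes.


translate([191, 134, 0]) cube([1832, 2128, 204]);


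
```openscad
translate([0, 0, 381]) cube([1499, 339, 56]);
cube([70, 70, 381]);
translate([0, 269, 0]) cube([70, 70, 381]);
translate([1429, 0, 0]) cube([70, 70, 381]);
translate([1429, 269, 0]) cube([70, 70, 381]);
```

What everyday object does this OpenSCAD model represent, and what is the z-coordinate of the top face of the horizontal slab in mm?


A bench. The seat-top height is 437 mm.

A long slab on four corner posts — a bench. The slab sits at z = 381 with thickness 56, so the top is 381 + 56 = 437 mm.


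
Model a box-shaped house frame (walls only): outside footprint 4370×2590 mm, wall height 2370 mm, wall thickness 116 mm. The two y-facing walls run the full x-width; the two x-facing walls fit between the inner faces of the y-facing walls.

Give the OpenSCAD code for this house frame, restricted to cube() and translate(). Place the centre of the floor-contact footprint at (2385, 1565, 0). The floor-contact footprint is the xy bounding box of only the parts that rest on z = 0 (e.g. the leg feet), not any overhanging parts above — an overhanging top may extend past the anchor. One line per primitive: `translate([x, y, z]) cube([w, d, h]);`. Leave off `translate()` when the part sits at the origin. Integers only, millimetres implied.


translate([200, 270, 0]) cube([4370, 116, 2370]);
translate([200, 2744, 0]) cube([4370, 116, 2370]);
translate([200, 386, 0]) cube([116, 2358, 2370]);
translate([4454, 386, 0]) cube([116, 2358, 2370]);


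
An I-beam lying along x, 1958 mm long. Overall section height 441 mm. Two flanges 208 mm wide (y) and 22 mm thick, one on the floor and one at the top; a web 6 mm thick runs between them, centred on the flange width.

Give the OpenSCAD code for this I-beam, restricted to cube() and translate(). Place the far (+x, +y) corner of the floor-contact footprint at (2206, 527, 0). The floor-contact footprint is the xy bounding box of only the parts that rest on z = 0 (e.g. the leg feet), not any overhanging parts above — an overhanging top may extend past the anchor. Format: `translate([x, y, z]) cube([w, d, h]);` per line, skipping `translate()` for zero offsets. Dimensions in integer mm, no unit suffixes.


translate([248, 319, 0]) cube([1958, 208, 22]);
translate([248, 420, 22]) cube([1958, 6, 397]);
translate([248, 319, 419]) cube([1958, 208, 22]);


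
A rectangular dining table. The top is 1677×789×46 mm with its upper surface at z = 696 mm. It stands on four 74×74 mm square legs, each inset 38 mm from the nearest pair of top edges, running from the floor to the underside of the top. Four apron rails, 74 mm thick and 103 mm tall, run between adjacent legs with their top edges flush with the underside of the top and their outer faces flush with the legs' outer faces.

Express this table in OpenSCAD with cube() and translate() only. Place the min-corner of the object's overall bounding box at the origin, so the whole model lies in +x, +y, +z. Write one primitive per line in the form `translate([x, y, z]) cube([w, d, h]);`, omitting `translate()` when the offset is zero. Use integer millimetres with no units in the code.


// leg_h = 696 - 46 = 650
// apron z = 650 - 103 = 547
translate([0, 0, 650]) cube([1677, 789, 46]);
translate([38, 38, 0]) cube([74, 74, 650]);
translate([1565, 38, 0]) cube([74, 74, 650]);
translate([38, 677, 0]) cube([74, 74, 650]);
translate([1565, 677, 0]) cube([74, 74, 650]);
translate([112, 38, 547]) cube([1453, 74, 103]);
translate([112, 677, 547]) cube([1453, 74, 103]);
translate([38, 112, 547]) cube([74, 565, 103]);
translate([1565, 112, 547]) cube([74, 565, 103]);


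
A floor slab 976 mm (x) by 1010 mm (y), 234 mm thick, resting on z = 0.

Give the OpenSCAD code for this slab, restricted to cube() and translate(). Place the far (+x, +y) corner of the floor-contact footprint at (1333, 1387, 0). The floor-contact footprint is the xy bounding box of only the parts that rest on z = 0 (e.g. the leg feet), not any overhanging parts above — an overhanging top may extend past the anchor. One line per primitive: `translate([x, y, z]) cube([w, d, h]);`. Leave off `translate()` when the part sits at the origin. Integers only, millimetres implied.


translate([357, 377, 0]) cube([976, 1010, 234]);


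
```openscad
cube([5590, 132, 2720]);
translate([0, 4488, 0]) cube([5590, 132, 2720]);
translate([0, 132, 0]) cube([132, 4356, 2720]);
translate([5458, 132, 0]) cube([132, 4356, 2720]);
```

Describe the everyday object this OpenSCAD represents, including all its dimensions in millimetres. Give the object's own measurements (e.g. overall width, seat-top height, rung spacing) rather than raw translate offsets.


The wall frame of a small rectangular building: four walls, each 2720 mm tall and 132 mm thick, enclosing a footprint 5590 mm (x) by 4620 mm (y) outside-to-outside, with no floor or roof. The front and back walls (the −y and +y sides) span the full width; the two side walls fit between them.


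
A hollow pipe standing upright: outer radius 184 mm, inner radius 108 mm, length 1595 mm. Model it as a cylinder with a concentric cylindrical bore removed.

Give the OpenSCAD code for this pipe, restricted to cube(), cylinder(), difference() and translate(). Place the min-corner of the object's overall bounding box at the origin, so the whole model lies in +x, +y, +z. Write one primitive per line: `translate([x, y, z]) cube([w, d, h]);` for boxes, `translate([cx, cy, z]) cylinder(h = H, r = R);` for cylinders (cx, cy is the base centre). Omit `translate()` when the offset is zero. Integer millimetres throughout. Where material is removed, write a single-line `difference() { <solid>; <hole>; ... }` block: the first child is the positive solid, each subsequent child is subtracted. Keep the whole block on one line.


difference() { translate([184, 184, 0]) cylinder(h = 1595, r = 184); translate([184, 184, 0]) cylinder(h = 1595, r = 108); }


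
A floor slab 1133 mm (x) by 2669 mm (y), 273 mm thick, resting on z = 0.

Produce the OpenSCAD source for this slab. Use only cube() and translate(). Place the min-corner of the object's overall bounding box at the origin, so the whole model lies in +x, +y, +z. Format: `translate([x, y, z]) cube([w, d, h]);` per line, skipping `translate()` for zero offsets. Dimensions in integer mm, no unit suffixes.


cube([1133, 2669, 273]);


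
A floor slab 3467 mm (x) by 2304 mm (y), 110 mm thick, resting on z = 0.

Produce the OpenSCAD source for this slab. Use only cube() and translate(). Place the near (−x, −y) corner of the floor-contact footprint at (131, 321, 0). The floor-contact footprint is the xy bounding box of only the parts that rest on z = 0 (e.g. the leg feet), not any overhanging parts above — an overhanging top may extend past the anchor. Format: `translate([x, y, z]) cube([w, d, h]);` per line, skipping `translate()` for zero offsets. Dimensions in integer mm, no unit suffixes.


translate([131, 321, 0]) cube([3467, 2304, 110]);


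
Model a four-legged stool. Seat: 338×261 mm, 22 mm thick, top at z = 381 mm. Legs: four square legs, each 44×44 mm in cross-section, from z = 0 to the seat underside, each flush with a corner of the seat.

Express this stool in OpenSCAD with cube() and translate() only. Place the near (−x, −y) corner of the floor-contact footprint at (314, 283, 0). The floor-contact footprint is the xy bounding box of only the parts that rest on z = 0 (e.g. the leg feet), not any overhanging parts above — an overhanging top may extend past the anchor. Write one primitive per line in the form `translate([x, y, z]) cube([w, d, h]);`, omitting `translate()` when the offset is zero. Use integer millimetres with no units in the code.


translate([314, 283, 359]) cube([338, 261, 22]);
translate([314, 283, 0]) cube([44, 44, 359]);
translate([608, 283, 0]) cube([44, 44, 359]);
translate([314, 500, 0]) cube([44, 44, 359]);
translate([608, 500, 0]) cube([44, 44, 359]);


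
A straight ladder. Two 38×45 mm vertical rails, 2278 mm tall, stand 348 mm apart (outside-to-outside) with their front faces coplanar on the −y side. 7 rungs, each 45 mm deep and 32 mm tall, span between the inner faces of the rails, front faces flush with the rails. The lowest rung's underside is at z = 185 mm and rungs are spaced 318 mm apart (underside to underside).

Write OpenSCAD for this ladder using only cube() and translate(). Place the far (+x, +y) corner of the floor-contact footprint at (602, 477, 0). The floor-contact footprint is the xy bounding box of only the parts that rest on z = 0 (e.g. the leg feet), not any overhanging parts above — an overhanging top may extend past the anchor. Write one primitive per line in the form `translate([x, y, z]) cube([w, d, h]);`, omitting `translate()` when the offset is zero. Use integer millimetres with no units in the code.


// rung span = 348 - 2*38 = 272
// rung[k] z = 185 + k*318
translate([254, 432, 0]) cube([38, 45, 2278]);
translate([564, 432, 0]) cube([38, 45, 2278]);
translate([292, 432, 185]) cube([272, 45, 32]);
translate([292, 432, 503]) cube([272, 45, 32]);
translate([292, 432, 821]) cube([272, 45, 32]);
translate([292, 432, 1139]) cube([272, 45, 32]);
translate([292, 432, 1457]) cube([272, 45, 32]);
translate([292, 432, 1775]) cube([272, 45, 32]);
translate([292, 432, 2093]) cube([272, 45, 32]);


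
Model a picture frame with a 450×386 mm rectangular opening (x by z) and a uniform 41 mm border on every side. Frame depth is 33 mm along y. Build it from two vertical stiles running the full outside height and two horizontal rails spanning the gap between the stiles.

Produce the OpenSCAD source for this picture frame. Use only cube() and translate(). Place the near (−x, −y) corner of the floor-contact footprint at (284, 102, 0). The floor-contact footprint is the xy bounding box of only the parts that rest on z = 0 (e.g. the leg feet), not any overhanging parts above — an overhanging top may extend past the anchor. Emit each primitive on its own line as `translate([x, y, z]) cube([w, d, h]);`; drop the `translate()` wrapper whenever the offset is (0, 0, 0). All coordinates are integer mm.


translate([284, 102, 0]) cube([41, 33, 468]);
translate([775, 102, 0]) cube([41, 33, 468]);
translate([325, 102, 0]) cube([450, 33, 41]);
translate([325, 102, 427]) cube([450, 33, 41]);


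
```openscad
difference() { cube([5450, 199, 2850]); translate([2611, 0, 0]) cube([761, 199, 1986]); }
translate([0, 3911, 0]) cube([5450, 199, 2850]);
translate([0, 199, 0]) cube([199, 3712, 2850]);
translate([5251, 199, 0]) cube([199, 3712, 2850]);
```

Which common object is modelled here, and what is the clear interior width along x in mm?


A single room. The interior width is 5052 mm.

Four walls enclosing a rectangle with a door in the front wall — a room. Outside width 5450 minus two 199 mm walls gives 5052 mm.


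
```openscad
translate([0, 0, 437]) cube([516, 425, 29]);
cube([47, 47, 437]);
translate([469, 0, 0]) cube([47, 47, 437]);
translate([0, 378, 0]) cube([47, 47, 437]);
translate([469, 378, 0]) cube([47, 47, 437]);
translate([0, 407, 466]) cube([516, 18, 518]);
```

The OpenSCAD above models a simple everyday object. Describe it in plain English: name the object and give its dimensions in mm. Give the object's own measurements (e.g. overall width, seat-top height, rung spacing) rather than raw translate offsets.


A chair. The seat is a 516×425×29 mm slab with its top at z = 466 mm, on four 47×47 mm corner legs (flush with the seat edges, standing on z = 0). A flat backrest 18 mm thick, 518 mm tall, spans the full seat width and rises from the seat top along its +y edge, rear face flush with the rear of the seat.


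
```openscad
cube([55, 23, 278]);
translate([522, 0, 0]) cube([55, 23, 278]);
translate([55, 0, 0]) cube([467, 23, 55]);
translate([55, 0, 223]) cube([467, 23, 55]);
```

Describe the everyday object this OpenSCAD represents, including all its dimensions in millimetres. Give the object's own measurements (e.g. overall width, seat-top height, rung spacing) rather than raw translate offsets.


A rectangular picture frame lying in the x–z plane (depth along y). The opening is 467 mm wide (x) by 168 mm tall (z), surrounded by a border 55 mm wide on all four sides. The frame is 23 mm deep and is made of two full-height vertical stiles with two horizontal rails fitted between them.


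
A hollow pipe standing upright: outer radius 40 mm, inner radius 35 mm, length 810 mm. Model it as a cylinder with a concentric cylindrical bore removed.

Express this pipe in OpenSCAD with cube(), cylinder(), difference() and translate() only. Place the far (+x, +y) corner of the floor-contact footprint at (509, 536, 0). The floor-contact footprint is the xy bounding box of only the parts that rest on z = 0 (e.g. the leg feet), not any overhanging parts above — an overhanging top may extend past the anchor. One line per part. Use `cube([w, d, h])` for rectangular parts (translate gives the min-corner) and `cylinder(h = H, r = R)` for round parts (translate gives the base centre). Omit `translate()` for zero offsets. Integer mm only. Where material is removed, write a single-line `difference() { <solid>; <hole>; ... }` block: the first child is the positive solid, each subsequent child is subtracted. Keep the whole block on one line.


difference() { translate([469, 496, 0]) cylinder(h = 810, r = 40); translate([469, 496, 0]) cylinder(h = 810, r = 35); }


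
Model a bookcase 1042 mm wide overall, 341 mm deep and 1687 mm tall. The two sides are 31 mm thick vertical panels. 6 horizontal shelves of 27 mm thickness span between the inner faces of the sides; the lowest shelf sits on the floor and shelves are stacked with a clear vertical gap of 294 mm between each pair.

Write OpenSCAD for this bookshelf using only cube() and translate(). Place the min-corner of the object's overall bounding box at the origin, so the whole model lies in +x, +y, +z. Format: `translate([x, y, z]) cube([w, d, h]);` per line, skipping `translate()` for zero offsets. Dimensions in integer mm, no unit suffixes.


cube([31, 341, 1687]);
translate([1011, 0, 0]) cube([31, 341, 1687]);
translate([31, 0, 0]) cube([980, 341, 27]);
translate([31, 0, 321]) cube([980, 341, 27]);
translate([31, 0, 642]) cube([980, 341, 27]);
translate([31, 0, 963]) cube([980, 341, 27]);
translate([31, 0, 1284]) cube([980, 341, 27]);
translate([31, 0, 1605]) cube([980, 341, 27]);


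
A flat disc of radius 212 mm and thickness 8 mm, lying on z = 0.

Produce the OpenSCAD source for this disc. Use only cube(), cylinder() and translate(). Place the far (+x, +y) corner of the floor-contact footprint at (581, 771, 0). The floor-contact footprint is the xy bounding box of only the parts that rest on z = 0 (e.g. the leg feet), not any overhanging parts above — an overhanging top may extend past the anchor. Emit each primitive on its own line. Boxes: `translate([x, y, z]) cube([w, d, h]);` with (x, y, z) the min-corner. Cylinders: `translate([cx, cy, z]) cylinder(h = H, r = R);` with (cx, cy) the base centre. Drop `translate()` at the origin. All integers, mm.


translate([369, 559, 0]) cylinder(h = 8, r = 212);


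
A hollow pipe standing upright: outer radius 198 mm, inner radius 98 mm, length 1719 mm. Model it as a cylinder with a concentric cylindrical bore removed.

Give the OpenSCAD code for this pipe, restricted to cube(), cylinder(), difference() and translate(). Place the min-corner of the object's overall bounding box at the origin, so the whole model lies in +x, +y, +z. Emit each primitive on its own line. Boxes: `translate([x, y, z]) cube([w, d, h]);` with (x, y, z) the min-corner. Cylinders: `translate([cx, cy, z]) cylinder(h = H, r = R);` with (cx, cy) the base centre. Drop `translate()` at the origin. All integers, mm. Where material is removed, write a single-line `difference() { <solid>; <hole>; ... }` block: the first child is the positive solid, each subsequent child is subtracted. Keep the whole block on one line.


difference() { translate([198, 198, 0]) cylinder(h = 1719, r = 198); translate([198, 198, 0]) cylinder(h = 1719, r = 98); }


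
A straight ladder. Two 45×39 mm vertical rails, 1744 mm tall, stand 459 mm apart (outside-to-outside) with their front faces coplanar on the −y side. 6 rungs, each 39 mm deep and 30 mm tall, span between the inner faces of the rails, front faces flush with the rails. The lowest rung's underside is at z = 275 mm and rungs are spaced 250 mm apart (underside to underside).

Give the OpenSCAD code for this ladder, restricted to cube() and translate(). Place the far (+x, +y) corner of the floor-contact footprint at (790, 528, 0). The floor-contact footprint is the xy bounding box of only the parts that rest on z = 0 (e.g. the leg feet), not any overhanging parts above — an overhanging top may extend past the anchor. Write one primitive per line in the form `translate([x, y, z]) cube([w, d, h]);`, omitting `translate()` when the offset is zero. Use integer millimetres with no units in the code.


// rung span = 459 - 2*45 = 369
// rung[k] z = 275 + k*250
translate([331, 489, 0]) cube([45, 39, 1744]);
translate([745, 489, 0]) cube([45, 39, 1744]);
translate([376, 489, 275]) cube([369, 39, 30]);
translate([376, 489, 525]) cube([369, 39, 30]);
translate([376, 489, 775]) cube([369, 39, 30]);
translate([376, 489, 1025]) cube([369, 39, 30]);
translate([376, 489, 1275]) cube([369, 39, 30]);
translate([376, 489, 1525]) cube([369, 39, 30]);
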